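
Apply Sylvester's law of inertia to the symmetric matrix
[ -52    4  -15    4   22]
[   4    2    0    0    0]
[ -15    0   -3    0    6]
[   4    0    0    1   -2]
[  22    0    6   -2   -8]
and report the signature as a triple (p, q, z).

step 0: pivot -52 → sign −
step 1: pivot 30/13 → sign +
step 2: pivot 3/4 → sign +
step 3: pivot -1/15 → sign −
step 4: row/col 4 already zero → sign 0
signature = (2, 2, 1)

Answer: (2, 2, 1)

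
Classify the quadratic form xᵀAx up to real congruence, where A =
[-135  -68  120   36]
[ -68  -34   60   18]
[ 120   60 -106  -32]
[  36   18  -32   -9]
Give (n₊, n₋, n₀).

Answer: (2, 2, 0)

Derivation:
step 0: pivot -135 → sign −
step 1: pivot 34/135 → sign +
step 2: pivot -2/17 → sign −
step 3: pivot 1 → sign +
signature = (2, 2, 0)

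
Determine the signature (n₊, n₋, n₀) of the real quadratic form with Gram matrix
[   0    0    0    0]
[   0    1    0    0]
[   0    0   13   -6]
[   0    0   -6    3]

Answer: (3, 0, 1)

Derivation:
step 0: pivot 1 → sign +
step 1: pivot 13 → sign +
step 2: pivot 3/13 → sign +
step 3: row/col 3 already zero → sign 0
signature = (3, 0, 1)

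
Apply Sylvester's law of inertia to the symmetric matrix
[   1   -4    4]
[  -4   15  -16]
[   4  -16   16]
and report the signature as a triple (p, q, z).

step 0: pivot 1 → sign +
step 1: pivot -1 → sign −
step 2: row/col 2 already zero → sign 0
signature = (1, 1, 1)

Answer: (1, 1, 1)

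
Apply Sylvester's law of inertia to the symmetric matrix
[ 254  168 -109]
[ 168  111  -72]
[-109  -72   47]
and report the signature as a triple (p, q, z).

Answer: (2, 1, 0)

Derivation:
step 0: pivot 254 → sign +
step 1: pivot -15/127 → sign −
step 2: pivot 3/10 → sign +
signature = (2, 1, 0)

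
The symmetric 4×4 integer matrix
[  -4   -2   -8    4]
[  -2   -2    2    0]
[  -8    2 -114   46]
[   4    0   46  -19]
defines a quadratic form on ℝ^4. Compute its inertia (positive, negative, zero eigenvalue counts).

Answer: (0, 4, 0)

Derivation:
step 0: pivot -4 → sign −
step 1: pivot -1 → sign −
step 2: pivot -62 → sign −
step 3: pivot -3/31 → sign −
signature = (0, 4, 0)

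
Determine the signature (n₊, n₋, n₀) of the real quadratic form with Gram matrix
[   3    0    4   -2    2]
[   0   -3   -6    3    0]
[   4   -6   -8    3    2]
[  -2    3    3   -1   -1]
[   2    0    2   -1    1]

Answer: (2, 3, 0)

Derivation:
step 0: pivot 3 → sign +
step 1: pivot -3 → sign −
step 2: pivot -4/3 → sign −
step 3: pivot 3/4 → sign +
step 4: pivot -1/3 → sign −
signature = (2, 3, 0)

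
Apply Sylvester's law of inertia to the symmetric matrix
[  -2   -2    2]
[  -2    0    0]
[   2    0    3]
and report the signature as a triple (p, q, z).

step 0: pivot -2 → sign −
step 1: pivot 2 → sign +
step 2: pivot 3 → sign +
signature = (2, 1, 0)

Answer: (2, 1, 0)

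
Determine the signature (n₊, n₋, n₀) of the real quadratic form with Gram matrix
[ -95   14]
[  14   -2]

step 0: pivot -95 → sign −
step 1: pivot 6/95 → sign +
signature = (1, 1, 0)

Answer: (1, 1, 0)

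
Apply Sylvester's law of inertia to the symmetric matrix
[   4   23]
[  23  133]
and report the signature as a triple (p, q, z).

Answer: (2, 0, 0)

Derivation:
step 0: pivot 4 → sign +
step 1: pivot 3/4 → sign +
signature = (2, 0, 0)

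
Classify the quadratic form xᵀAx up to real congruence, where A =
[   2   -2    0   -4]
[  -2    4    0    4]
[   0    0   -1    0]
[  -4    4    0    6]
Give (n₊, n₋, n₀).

step 0: pivot 2 → sign +
step 1: pivot 2 → sign +
step 2: pivot -1 → sign −
step 3: pivot -2 → sign −
signature = (2, 2, 0)

Answer: (2, 2, 0)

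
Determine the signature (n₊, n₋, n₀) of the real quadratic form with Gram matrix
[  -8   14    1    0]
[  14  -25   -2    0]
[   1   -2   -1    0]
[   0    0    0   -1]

step 0: pivot -8 → sign −
step 1: pivot -1/2 → sign −
step 2: pivot -3/4 → sign −
step 3: pivot -1 → sign −
signature = (0, 4, 0)

Answer: (0, 4, 0)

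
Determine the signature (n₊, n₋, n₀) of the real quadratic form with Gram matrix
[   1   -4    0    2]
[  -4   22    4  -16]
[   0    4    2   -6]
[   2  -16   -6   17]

Answer: (3, 1, 0)

Derivation:
step 0: pivot 1 → sign +
step 1: pivot 6 → sign +
step 2: pivot -2/3 → sign −
step 3: pivot 3 → sign +
signature = (3, 1, 0)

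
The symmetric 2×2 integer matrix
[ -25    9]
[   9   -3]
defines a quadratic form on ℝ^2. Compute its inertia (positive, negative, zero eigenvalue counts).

Answer: (1, 1, 0)

Derivation:
step 0: pivot -25 → sign −
step 1: pivot 6/25 → sign +
signature = (1, 1, 0)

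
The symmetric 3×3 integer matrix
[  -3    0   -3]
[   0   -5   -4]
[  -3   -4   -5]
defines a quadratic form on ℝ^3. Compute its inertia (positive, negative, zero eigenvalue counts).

step 0: pivot -3 → sign −
step 1: pivot -5 → sign −
step 2: pivot 6/5 → sign +
signature = (1, 2, 0)

Answer: (1, 2, 0)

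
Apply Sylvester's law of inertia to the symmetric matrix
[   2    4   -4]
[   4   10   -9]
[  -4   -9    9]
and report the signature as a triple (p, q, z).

step 0: pivot 2 → sign +
step 1: pivot 2 → sign +
step 2: pivot 1/2 → sign +
signature = (3, 0, 0)

Answer: (3, 0, 0)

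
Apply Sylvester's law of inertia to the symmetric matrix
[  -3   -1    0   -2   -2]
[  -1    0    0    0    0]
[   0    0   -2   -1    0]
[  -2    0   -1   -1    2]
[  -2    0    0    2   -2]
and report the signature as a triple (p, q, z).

Answer: (2, 3, 0)

Derivation:
step 0: pivot -3 → sign −
step 1: pivot 1/3 → sign +
step 2: pivot -2 → sign −
step 3: pivot -1/2 → sign −
step 4: pivot 6 → sign +
signature = (2, 3, 0)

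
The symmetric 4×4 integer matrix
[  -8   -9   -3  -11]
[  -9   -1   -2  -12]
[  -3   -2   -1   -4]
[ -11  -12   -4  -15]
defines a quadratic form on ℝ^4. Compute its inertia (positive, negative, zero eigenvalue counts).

step 0: pivot -8 → sign −
step 1: pivot 73/8 → sign +
step 2: pivot -6/73 → sign −
step 3: pivot 1/6 → sign +
signature = (2, 2, 0)

Answer: (2, 2, 0)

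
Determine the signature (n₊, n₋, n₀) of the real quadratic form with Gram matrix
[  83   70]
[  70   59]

Answer: (1, 1, 0)

Derivation:
step 0: pivot 83 → sign +
step 1: pivot -3/83 → sign −
signature = (1, 1, 0)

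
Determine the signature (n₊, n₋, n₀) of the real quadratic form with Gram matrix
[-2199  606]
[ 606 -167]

step 0: pivot -2199 → sign −
step 1: pivot 1/733 → sign +
signature = (1, 1, 0)

Answer: (1, 1, 0)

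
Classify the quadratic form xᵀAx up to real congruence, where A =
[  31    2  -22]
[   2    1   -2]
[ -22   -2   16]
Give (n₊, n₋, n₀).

Answer: (2, 0, 1)

Derivation:
step 0: pivot 31 → sign +
step 1: pivot 27/31 → sign +
step 2: row/col 2 already zero → sign 0
signature = (2, 0, 1)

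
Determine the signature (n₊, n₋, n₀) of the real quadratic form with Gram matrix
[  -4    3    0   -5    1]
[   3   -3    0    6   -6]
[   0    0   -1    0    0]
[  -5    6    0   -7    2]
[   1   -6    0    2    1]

Answer: (2, 3, 0)

Derivation:
step 0: pivot -4 → sign −
step 1: pivot -3/4 → sign −
step 2: pivot -1 → sign −
step 3: pivot 6 → sign +
step 4: pivot 1/2 → sign +
signature = (2, 3, 0)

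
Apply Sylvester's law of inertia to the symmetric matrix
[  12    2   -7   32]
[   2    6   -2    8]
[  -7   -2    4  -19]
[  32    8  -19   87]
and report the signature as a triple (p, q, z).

step 0: pivot 12 → sign +
step 1: pivot 17/3 → sign +
step 2: pivot -7/34 → sign −
step 3: pivot 3/7 → sign +
signature = (3, 1, 0)

Answer: (3, 1, 0)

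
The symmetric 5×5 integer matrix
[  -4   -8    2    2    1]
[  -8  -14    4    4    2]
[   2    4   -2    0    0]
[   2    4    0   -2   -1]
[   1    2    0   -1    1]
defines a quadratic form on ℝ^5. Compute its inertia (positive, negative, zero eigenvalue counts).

step 0: pivot -4 → sign −
step 1: pivot 2 → sign +
step 2: pivot -1 → sign −
step 3: pivot 3/2 → sign +
step 4: row/col 4 already zero → sign 0
signature = (2, 2, 1)

Answer: (2, 2, 1)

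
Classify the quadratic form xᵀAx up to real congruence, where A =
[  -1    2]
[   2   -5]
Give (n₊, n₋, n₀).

Answer: (0, 2, 0)

Derivation:
step 0: pivot -1 → sign −
step 1: pivot -1 → sign −
signature = (0, 2, 0)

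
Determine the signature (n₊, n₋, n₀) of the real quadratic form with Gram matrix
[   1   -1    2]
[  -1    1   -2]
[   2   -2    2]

step 0: pivot 1 → sign +
step 1: pivot -2 → sign −
step 2: row/col 2 already zero → sign 0
signature = (1, 1, 1)

Answer: (1, 1, 1)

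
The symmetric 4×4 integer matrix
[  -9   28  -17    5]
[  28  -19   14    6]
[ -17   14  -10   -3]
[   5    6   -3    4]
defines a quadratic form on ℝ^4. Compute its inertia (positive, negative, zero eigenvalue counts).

step 0: pivot -9 → sign −
step 1: pivot 613/9 → sign +
step 2: pivot -57/613 → sign −
step 3: pivot 3/19 → sign +
signature = (2, 2, 0)

Answer: (2, 2, 0)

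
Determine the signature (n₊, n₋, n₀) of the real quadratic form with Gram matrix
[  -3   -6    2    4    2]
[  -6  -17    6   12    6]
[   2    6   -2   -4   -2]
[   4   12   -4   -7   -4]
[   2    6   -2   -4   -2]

Answer: (2, 2, 1)

Derivation:
step 0: pivot -3 → sign −
step 1: pivot -5 → sign −
step 2: pivot 2/15 → sign +
step 3: pivot 1 → sign +
step 4: row/col 4 already zero → sign 0
signature = (2, 2, 1)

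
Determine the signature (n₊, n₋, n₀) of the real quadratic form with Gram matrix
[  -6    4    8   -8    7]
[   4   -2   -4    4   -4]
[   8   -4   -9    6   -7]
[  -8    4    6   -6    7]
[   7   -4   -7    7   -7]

Answer: (2, 2, 1)

Derivation:
step 0: pivot -6 → sign −
step 1: pivot 2/3 → sign +
step 2: pivot -1 → sign −
step 3: pivot 6 → sign +
step 4: row/col 4 already zero → sign 0
signature = (2, 2, 1)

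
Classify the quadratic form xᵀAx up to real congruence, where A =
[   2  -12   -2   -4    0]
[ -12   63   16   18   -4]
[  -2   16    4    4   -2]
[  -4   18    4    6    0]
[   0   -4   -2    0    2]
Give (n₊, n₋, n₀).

Answer: (3, 1, 1)

Derivation:
step 0: pivot 2 → sign +
step 1: pivot -9 → sign −
step 2: pivot 34/9 → sign +
step 3: pivot 2/17 → sign +
step 4: row/col 4 already zero → sign 0
signature = (3, 1, 1)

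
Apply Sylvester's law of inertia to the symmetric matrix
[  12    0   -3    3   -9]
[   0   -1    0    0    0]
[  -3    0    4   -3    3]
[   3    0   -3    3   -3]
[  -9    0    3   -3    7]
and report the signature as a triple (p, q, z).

Answer: (3, 1, 1)

Derivation:
step 0: pivot 12 → sign +
step 1: pivot -1 → sign −
step 2: pivot 13/4 → sign +
step 3: pivot 9/13 → sign +
step 4: row/col 4 already zero → sign 0
signature = (3, 1, 1)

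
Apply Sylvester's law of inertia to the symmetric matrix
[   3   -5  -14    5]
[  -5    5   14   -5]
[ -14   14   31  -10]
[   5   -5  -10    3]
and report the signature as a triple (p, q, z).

step 0: pivot 3 → sign +
step 1: pivot -10/3 → sign −
step 2: pivot -41/5 → sign −
step 3: pivot -2/41 → sign −
signature = (1, 3, 0)

Answer: (1, 3, 0)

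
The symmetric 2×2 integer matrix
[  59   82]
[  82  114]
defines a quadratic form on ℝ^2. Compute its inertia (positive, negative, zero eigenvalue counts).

Answer: (2, 0, 0)

Derivation:
step 0: pivot 59 → sign +
step 1: pivot 2/59 → sign +
signature = (2, 0, 0)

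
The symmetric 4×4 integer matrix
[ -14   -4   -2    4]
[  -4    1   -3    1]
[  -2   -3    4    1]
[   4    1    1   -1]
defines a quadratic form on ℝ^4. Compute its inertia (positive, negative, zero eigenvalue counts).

step 0: pivot -14 → sign −
step 1: pivot 15/7 → sign +
step 2: pivot 23/15 → sign +
step 3: pivot 2/23 → sign +
signature = (3, 1, 0)

Answer: (3, 1, 0)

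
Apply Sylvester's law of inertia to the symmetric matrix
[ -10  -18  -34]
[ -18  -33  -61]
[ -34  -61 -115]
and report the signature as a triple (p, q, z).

step 0: pivot -10 → sign −
step 1: pivot -3/5 → sign −
step 2: pivot 2/3 → sign +
signature = (1, 2, 0)

Answer: (1, 2, 0)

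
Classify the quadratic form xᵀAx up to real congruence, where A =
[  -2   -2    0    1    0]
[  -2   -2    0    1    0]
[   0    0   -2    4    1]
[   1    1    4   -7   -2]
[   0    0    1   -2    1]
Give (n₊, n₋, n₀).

Answer: (2, 2, 1)

Derivation:
step 0: pivot -2 → sign −
step 1: pivot -2 → sign −
step 2: pivot 3/2 → sign +
step 3: pivot 3/2 → sign +
step 4: row/col 4 already zero → sign 0
signature = (2, 2, 1)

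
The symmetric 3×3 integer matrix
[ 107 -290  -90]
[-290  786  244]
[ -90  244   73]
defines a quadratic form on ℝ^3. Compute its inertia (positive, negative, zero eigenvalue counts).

Answer: (2, 1, 0)

Derivation:
step 0: pivot 107 → sign +
step 1: pivot 2/107 → sign +
step 2: pivot -3 → sign −
signature = (2, 1, 0)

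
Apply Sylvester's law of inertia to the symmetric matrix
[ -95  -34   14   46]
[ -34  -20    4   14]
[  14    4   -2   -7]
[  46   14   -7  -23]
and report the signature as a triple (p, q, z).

step 0: pivot -95 → sign −
step 1: pivot -744/95 → sign −
step 2: pivot 6/31 → sign +
step 3: row/col 3 already zero → sign 0
signature = (1, 2, 1)

Answer: (1, 2, 1)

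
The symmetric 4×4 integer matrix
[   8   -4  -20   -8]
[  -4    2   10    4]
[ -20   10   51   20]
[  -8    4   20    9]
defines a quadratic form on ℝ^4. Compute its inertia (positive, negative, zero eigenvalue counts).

Answer: (3, 0, 1)

Derivation:
step 0: pivot 8 → sign +
step 1: pivot 1 → sign +
step 2: pivot 1 → sign +
step 3: row/col 3 already zero → sign 0
signature = (3, 0, 1)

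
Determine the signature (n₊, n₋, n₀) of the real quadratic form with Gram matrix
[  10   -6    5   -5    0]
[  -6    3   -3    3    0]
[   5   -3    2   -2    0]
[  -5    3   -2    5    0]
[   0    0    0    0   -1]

Answer: (2, 3, 0)

Derivation:
step 0: pivot 10 → sign +
step 1: pivot -3/5 → sign −
step 2: pivot -1/2 → sign −
step 3: pivot 3 → sign +
step 4: pivot -1 → sign −
signature = (2, 3, 0)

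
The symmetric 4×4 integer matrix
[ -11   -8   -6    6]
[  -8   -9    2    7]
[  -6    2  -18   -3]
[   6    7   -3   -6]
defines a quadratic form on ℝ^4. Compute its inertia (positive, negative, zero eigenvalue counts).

step 0: pivot -11 → sign −
step 1: pivot -35/11 → sign −
step 2: pivot -2 → sign −
step 3: pivot -3/70 → sign −
signature = (0, 4, 0)

Answer: (0, 4, 0)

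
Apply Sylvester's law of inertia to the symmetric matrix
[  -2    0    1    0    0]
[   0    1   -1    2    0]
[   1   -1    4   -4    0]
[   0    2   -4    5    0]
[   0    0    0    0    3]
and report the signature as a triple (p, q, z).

Answer: (3, 2, 0)

Derivation:
step 0: pivot -2 → sign −
step 1: pivot 1 → sign +
step 2: pivot 7/2 → sign +
step 3: pivot -1/7 → sign −
step 4: pivot 3 → sign +
signature = (3, 2, 0)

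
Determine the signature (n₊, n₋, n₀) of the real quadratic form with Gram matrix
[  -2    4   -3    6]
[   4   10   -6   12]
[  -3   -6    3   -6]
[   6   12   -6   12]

step 0: pivot -2 → sign −
step 1: pivot 18 → sign +
step 2: pivot -1/2 → sign −
step 3: row/col 3 already zero → sign 0
signature = (1, 2, 1)

Answer: (1, 2, 1)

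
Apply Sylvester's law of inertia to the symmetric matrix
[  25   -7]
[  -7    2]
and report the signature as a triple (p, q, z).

step 0: pivot 25 → sign +
step 1: pivot 1/25 → sign +
signature = (2, 0, 0)

Answer: (2, 0, 0)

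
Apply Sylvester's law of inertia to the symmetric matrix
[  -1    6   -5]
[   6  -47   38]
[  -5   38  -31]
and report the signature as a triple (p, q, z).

step 0: pivot -1 → sign −
step 1: pivot -11 → sign −
step 2: pivot -2/11 → sign −
signature = (0, 3, 0)

Answer: (0, 3, 0)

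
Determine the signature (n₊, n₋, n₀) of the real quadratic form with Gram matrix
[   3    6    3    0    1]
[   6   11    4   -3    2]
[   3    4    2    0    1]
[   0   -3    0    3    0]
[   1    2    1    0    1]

Answer: (3, 1, 1)

Derivation:
step 0: pivot 3 → sign +
step 1: pivot -1 → sign −
step 2: pivot 3 → sign +
step 3: pivot 2/3 → sign +
step 4: row/col 4 already zero → sign 0
signature = (3, 1, 1)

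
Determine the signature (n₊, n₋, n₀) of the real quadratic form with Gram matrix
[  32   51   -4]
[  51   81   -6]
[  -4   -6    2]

step 0: pivot 32 → sign +
step 1: pivot -9/32 → sign −
step 2: pivot 2 → sign +
signature = (2, 1, 0)

Answer: (2, 1, 0)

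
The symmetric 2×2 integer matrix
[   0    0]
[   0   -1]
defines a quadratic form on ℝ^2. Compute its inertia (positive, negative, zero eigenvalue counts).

step 0: pivot -1 → sign −
step 1: row/col 1 already zero → sign 0
signature = (0, 1, 1)

Answer: (0, 1, 1)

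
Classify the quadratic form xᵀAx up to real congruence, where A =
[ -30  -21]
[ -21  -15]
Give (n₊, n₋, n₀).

step 0: pivot -30 → sign −
step 1: pivot -3/10 → sign −
signature = (0, 2, 0)

Answer: (0, 2, 0)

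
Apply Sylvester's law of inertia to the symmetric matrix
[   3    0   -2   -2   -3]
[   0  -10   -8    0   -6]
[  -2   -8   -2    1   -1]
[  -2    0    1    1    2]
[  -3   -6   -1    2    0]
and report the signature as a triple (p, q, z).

step 0: pivot 3 → sign +
step 1: pivot -10 → sign −
step 2: pivot 46/15 → sign +
step 3: pivot -17/46 → sign −
step 4: pivot -6/17 → sign −
signature = (2, 3, 0)

Answer: (2, 3, 0)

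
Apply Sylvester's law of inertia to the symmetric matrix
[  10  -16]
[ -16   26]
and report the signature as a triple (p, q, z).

step 0: pivot 10 → sign +
step 1: pivot 2/5 → sign +
signature = (2, 0, 0)

Answer: (2, 0, 0)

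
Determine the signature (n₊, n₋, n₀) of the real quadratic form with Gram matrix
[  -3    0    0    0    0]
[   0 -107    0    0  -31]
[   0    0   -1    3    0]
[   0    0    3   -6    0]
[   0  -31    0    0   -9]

Answer: (1, 4, 0)

Derivation:
step 0: pivot -3 → sign −
step 1: pivot -107 → sign −
step 2: pivot -1 → sign −
step 3: pivot 3 → sign +
step 4: pivot -2/107 → sign −
signature = (1, 4, 0)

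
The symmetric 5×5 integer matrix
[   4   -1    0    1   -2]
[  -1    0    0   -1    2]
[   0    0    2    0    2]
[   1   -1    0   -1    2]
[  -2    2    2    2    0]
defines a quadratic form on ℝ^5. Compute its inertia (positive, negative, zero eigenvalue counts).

step 0: pivot 4 → sign +
step 1: pivot -1/4 → sign −
step 2: pivot 2 → sign +
step 3: pivot 1 → sign +
step 4: pivot 2 → sign +
signature = (4, 1, 0)

Answer: (4, 1, 0)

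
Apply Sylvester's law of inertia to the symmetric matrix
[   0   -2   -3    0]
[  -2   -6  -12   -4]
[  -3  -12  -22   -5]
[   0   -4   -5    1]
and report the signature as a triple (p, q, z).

Answer: (2, 2, 0)

Derivation:
step 0: pivot -6 → sign −
step 1: pivot 2/3 → sign +
step 2: pivot 1/2 → sign +
step 3: pivot -1 → sign −
signature = (2, 2, 0)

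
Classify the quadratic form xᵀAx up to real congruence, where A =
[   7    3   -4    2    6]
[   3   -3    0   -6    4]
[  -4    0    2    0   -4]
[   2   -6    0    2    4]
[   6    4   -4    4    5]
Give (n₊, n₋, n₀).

step 0: pivot 7 → sign +
step 1: pivot -30/7 → sign −
step 2: pivot 2/5 → sign +
step 3: pivot 6 → sign +
step 4: pivot 1/3 → sign +
signature = (4, 1, 0)

Answer: (4, 1, 0)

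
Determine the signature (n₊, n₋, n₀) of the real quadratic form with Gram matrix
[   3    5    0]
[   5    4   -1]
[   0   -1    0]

step 0: pivot 3 → sign +
step 1: pivot -13/3 → sign −
step 2: pivot 3/13 → sign +
signature = (2, 1, 0)

Answer: (2, 1, 0)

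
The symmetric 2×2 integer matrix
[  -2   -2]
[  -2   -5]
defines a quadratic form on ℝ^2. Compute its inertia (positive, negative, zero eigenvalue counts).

step 0: pivot -2 → sign −
step 1: pivot -3 → sign −
signature = (0, 2, 0)

Answer: (0, 2, 0)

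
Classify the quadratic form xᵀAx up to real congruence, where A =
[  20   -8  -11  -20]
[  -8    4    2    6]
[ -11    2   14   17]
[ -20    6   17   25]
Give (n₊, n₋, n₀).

step 0: pivot 20 → sign +
step 1: pivot 4/5 → sign +
step 2: pivot 3/4 → sign +
step 3: row/col 3 already zero → sign 0
signature = (3, 0, 1)

Answer: (3, 0, 1)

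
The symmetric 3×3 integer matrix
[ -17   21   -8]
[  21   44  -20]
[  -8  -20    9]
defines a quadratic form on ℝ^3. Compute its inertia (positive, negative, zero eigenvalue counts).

step 0: pivot -17 → sign −
step 1: pivot 1189/17 → sign +
step 2: pivot -3/1189 → sign −
signature = (1, 2, 0)

Answer: (1, 2, 0)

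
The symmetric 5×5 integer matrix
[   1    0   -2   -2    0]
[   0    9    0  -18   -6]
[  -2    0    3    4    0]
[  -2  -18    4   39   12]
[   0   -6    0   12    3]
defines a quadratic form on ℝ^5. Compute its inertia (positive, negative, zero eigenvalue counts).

Answer: (2, 3, 0)

Derivation:
step 0: pivot 1 → sign +
step 1: pivot 9 → sign +
step 2: pivot -1 → sign −
step 3: pivot -1 → sign −
step 4: pivot -1 → sign −
signature = (2, 3, 0)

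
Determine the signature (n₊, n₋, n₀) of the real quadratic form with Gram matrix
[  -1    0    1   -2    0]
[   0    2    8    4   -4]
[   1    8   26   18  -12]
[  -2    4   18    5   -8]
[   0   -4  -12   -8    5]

step 0: pivot -1 → sign −
step 1: pivot 2 → sign +
step 2: pivot -5 → sign −
step 3: pivot 1 → sign +
step 4: pivot 1/5 → sign +
signature = (3, 2, 0)

Answer: (3, 2, 0)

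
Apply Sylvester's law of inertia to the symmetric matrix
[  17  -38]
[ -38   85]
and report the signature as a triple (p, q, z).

Answer: (2, 0, 0)

Derivation:
step 0: pivot 17 → sign +
step 1: pivot 1/17 → sign +
signature = (2, 0, 0)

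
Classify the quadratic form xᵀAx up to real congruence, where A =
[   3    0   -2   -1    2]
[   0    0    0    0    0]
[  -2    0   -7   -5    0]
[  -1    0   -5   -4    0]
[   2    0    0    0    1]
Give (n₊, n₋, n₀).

step 0: pivot 3 → sign +
step 1: pivot -25/3 → sign −
step 2: pivot -12/25 → sign −
step 3: row/col 3 already zero → sign 0
step 4: row/col 4 already zero → sign 0
signature = (1, 2, 2)

Answer: (1, 2, 2)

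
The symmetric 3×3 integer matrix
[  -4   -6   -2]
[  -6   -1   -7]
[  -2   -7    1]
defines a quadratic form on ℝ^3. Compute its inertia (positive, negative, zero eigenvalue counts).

Answer: (1, 1, 1)

Derivation:
step 0: pivot -4 → sign −
step 1: pivot 8 → sign +
step 2: row/col 2 already zero → sign 0
signature = (1, 1, 1)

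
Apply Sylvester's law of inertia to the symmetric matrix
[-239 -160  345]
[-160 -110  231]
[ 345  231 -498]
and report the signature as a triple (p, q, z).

step 0: pivot -239 → sign −
step 1: pivot -690/239 → sign −
step 2: pivot 3/230 → sign +
signature = (1, 2, 0)

Answer: (1, 2, 0)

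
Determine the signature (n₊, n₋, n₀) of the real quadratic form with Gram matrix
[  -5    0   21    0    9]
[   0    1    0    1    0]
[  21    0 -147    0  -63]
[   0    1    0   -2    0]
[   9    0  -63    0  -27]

Answer: (1, 3, 1)

Derivation:
step 0: pivot -5 → sign −
step 1: pivot 1 → sign +
step 2: pivot -294/5 → sign −
step 3: pivot -3 → sign −
step 4: row/col 4 already zero → sign 0
signature = (1, 3, 1)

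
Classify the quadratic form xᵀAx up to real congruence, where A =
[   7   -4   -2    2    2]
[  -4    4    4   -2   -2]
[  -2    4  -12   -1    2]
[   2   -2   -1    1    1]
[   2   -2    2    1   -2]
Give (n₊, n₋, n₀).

step 0: pivot 7 → sign +
step 1: pivot 12/7 → sign +
step 2: pivot -52/3 → sign −
step 3: pivot 3/52 → sign +
step 4: pivot -3 → sign −
signature = (3, 2, 0)

Answer: (3, 2, 0)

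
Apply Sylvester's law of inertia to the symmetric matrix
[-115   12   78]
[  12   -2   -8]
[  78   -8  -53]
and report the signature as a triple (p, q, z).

step 0: pivot -115 → sign −
step 1: pivot -86/115 → sign −
step 2: pivot -3/43 → sign −
signature = (0, 3, 0)

Answer: (0, 3, 0)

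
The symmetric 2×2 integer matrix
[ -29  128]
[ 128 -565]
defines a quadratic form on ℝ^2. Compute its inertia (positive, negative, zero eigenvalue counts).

step 0: pivot -29 → sign −
step 1: pivot -1/29 → sign −
signature = (0, 2, 0)

Answer: (0, 2, 0)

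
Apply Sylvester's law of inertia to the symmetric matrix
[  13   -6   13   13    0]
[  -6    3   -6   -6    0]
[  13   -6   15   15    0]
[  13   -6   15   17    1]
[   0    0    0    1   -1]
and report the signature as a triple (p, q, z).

Answer: (4, 1, 0)

Derivation:
step 0: pivot 13 → sign +
step 1: pivot 3/13 → sign +
step 2: pivot 2 → sign +
step 3: pivot 2 → sign +
step 4: pivot -3/2 → sign −
signature = (4, 1, 0)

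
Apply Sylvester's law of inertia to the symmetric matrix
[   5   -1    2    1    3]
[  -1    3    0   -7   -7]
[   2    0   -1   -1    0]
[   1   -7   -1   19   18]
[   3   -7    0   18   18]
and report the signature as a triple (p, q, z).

step 0: pivot 5 → sign +
step 1: pivot 14/5 → sign +
step 2: pivot -13/7 → sign −
step 3: pivot 31/13 → sign +
step 4: pivot 2/31 → sign +
signature = (4, 1, 0)

Answer: (4, 1, 0)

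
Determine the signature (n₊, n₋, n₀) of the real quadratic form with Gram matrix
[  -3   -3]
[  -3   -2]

step 0: pivot -3 → sign −
step 1: pivot 1 → sign +
signature = (1, 1, 0)

Answer: (1, 1, 0)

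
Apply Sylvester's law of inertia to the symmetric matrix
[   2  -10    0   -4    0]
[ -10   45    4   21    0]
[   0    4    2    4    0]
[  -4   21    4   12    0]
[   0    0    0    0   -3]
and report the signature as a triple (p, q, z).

step 0: pivot 2 → sign +
step 1: pivot -5 → sign −
step 2: pivot 26/5 → sign +
step 3: pivot -3/13 → sign −
step 4: pivot -3 → sign −
signature = (2, 3, 0)

Answer: (2, 3, 0)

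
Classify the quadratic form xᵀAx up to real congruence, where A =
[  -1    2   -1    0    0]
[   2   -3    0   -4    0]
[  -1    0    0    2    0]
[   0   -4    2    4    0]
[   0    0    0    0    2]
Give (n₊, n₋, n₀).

Answer: (2, 2, 1)

Derivation:
step 0: pivot -1 → sign −
step 1: pivot 1 → sign +
step 2: pivot -3 → sign −
step 3: pivot 2 → sign +
step 4: row/col 4 already zero → sign 0
signature = (2, 2, 1)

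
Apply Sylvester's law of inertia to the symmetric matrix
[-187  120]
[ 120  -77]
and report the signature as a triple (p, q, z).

Answer: (1, 1, 0)

Derivation:
step 0: pivot -187 → sign −
step 1: pivot 1/187 → sign +
signature = (1, 1, 0)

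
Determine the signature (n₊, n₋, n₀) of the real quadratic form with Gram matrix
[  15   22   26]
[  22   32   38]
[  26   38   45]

Answer: (1, 1, 1)

Derivation:
step 0: pivot 15 → sign +
step 1: pivot -4/15 → sign −
step 2: row/col 2 already zero → sign 0
signature = (1, 1, 1)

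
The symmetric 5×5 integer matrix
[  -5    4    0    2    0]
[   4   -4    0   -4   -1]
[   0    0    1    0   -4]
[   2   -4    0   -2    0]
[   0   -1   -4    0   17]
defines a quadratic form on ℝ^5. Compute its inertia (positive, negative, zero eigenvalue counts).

step 0: pivot -5 → sign −
step 1: pivot -4/5 → sign −
step 2: pivot 1 → sign +
step 3: pivot 6 → sign +
step 4: pivot 3/4 → sign +
signature = (3, 2, 0)

Answer: (3, 2, 0)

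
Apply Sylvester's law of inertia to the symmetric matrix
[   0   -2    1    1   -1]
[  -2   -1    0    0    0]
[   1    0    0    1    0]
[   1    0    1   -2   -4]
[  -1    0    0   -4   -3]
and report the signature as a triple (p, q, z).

step 0: pivot -1 → sign −
step 1: pivot 4 → sign +
step 2: pivot -1/4 → sign −
step 3: pivot -3 → sign −
step 4: pivot 3 → sign +
signature = (2, 3, 0)

Answer: (2, 3, 0)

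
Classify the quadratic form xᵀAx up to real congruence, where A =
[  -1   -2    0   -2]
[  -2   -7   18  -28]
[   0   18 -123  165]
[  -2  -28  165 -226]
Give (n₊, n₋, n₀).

Answer: (0, 4, 0)

Derivation:
step 0: pivot -1 → sign −
step 1: pivot -3 → sign −
step 2: pivot -15 → sign −
step 3: pivot -3/5 → sign −
signature = (0, 4, 0)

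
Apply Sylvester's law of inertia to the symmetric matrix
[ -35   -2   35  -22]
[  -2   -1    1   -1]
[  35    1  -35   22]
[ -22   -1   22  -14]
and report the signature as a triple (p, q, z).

Answer: (1, 3, 0)

Derivation:
step 0: pivot -35 → sign −
step 1: pivot -31/35 → sign −
step 2: pivot 35/31 → sign +
step 3: pivot -6/35 → sign −
signature = (1, 3, 0)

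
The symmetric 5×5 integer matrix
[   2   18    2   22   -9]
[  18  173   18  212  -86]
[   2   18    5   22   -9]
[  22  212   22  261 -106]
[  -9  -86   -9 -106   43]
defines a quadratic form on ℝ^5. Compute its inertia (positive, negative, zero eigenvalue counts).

Answer: (4, 1, 0)

Derivation:
step 0: pivot 2 → sign +
step 1: pivot 11 → sign +
step 2: pivot 3 → sign +
step 3: pivot 13/11 → sign +
step 4: pivot -3/26 → sign −
signature = (4, 1, 0)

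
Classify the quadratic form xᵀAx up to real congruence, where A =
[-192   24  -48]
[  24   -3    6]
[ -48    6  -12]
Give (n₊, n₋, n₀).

step 0: pivot -192 → sign −
step 1: row/col 1 already zero → sign 0
step 2: row/col 2 already zero → sign 0
signature = (0, 1, 2)

Answer: (0, 1, 2)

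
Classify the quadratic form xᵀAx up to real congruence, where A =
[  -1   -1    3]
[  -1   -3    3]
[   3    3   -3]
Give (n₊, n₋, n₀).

Answer: (1, 2, 0)

Derivation:
step 0: pivot -1 → sign −
step 1: pivot -2 → sign −
step 2: pivot 6 → sign +
signature = (1, 2, 0)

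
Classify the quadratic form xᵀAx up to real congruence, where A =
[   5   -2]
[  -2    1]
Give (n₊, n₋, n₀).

step 0: pivot 5 → sign +
step 1: pivot 1/5 → sign +
signature = (2, 0, 0)

Answer: (2, 0, 0)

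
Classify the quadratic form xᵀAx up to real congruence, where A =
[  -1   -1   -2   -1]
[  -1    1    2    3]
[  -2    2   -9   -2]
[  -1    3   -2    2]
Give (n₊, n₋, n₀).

step 0: pivot -1 → sign −
step 1: pivot 2 → sign +
step 2: pivot -13 → sign −
step 3: pivot -1/13 → sign −
signature = (1, 3, 0)

Answer: (1, 3, 0)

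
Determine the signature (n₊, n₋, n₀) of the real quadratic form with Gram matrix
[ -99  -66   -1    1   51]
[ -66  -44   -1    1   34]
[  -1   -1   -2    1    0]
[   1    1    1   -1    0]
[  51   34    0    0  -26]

Answer: (2, 3, 0)

Derivation:
step 0: pivot -99 → sign −
step 1: pivot -197/99 → sign −
step 2: pivot 11/197 → sign +
step 3: pivot -1 → sign −
step 4: pivot 3/11 → sign +
signature = (2, 3, 0)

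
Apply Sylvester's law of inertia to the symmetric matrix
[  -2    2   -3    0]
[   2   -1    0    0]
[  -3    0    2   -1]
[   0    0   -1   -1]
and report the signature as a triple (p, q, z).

step 0: pivot -2 → sign −
step 1: pivot 1 → sign +
step 2: pivot -5/2 → sign −
step 3: pivot -3/5 → sign −
signature = (1, 3, 0)

Answer: (1, 3, 0)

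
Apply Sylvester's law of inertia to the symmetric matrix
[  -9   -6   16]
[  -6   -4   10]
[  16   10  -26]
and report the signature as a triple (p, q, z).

step 0: pivot -9 → sign −
step 1: pivot 22/9 → sign +
step 2: pivot -2/11 → sign −
signature = (1, 2, 0)

Answer: (1, 2, 0)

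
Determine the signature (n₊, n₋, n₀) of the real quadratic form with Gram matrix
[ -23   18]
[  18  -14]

step 0: pivot -23 → sign −
step 1: pivot 2/23 → sign +
signature = (1, 1, 0)

Answer: (1, 1, 0)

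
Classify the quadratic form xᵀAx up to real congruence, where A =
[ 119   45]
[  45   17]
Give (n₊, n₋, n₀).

Answer: (1, 1, 0)

Derivation:
step 0: pivot 119 → sign +
step 1: pivot -2/119 → sign −
signature = (1, 1, 0)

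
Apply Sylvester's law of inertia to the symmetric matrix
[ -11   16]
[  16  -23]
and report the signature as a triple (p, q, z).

step 0: pivot -11 → sign −
step 1: pivot 3/11 → sign +
signature = (1, 1, 0)

Answer: (1, 1, 0)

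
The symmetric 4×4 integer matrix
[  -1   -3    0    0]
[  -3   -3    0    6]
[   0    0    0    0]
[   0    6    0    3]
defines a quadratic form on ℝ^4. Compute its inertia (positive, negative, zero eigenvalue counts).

Answer: (1, 2, 1)

Derivation:
step 0: pivot -1 → sign −
step 1: pivot 6 → sign +
step 2: pivot -3 → sign −
step 3: row/col 3 already zero → sign 0
signature = (1, 2, 1)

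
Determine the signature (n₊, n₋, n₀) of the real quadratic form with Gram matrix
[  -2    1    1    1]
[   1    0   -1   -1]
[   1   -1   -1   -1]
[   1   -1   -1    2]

Answer: (2, 2, 0)

Derivation:
step 0: pivot -2 → sign −
step 1: pivot 1/2 → sign +
step 2: pivot -1 → sign −
step 3: pivot 3 → sign +
signature = (2, 2, 0)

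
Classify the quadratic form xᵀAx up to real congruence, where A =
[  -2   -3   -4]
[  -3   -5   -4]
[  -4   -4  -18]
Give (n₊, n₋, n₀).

Answer: (0, 3, 0)

Derivation:
step 0: pivot -2 → sign −
step 1: pivot -1/2 → sign −
step 2: pivot -2 → sign −
signature = (0, 3, 0)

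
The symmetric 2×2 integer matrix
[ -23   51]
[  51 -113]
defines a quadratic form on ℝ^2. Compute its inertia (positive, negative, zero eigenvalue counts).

Answer: (1, 1, 0)

Derivation:
step 0: pivot -23 → sign −
step 1: pivot 2/23 → sign +
signature = (1, 1, 0)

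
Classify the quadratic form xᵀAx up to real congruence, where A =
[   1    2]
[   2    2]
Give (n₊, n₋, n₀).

step 0: pivot 1 → sign +
step 1: pivot -2 → sign −
signature = (1, 1, 0)

Answer: (1, 1, 0)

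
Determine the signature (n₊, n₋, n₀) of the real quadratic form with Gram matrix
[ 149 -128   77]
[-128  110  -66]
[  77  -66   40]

step 0: pivot 149 → sign +
step 1: pivot 6/149 → sign +
step 2: pivot -1/3 → sign −
signature = (2, 1, 0)

Answer: (2, 1, 0)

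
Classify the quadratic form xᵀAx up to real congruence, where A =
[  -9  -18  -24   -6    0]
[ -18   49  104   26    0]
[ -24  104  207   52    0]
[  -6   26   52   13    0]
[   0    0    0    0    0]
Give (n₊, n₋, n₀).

step 0: pivot -9 → sign −
step 1: pivot 85 → sign +
step 2: pivot -69/85 → sign −
step 3: pivot 1/69 → sign +
step 4: row/col 4 already zero → sign 0
signature = (2, 2, 1)

Answer: (2, 2, 1)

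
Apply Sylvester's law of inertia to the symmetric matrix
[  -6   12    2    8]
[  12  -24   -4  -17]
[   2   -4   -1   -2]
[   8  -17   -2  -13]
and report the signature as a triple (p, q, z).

Answer: (1, 3, 0)

Derivation:
step 0: pivot -6 → sign −
step 1: pivot -1/3 → sign −
step 2: pivot -1 → sign −
step 3: pivot 1 → sign +
signature = (1, 3, 0)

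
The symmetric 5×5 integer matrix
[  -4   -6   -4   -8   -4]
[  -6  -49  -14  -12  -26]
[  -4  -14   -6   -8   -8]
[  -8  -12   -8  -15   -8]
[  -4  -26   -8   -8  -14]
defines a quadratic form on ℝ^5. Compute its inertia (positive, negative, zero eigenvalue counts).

Answer: (1, 3, 1)

Derivation:
step 0: pivot -4 → sign −
step 1: pivot -40 → sign −
step 2: pivot -2/5 → sign −
step 3: pivot 1 → sign +
step 4: row/col 4 already zero → sign 0
signature = (1, 3, 1)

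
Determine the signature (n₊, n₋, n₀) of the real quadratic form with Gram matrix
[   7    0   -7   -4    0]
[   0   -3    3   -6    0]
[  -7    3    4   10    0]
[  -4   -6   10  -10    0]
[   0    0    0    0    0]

Answer: (1, 2, 2)

Derivation:
step 0: pivot 7 → sign +
step 1: pivot -3 → sign −
step 2: pivot -2/7 → sign −
step 3: row/col 3 already zero → sign 0
step 4: row/col 4 already zero → sign 0
signature = (1, 2, 2)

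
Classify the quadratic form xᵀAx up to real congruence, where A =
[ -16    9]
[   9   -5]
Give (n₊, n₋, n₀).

Answer: (1, 1, 0)

Derivation:
step 0: pivot -16 → sign −
step 1: pivot 1/16 → sign +
signature = (1, 1, 0)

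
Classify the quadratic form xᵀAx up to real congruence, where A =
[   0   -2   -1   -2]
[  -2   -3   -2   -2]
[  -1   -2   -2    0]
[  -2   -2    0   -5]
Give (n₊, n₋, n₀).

step 0: pivot -3 → sign −
step 1: pivot 4/3 → sign +
step 2: pivot -3/4 → sign −
step 3: pivot -1 → sign −
signature = (1, 3, 0)

Answer: (1, 3, 0)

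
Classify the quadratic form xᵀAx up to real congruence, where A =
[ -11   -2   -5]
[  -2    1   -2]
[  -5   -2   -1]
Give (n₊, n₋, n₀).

Answer: (2, 1, 0)

Derivation:
step 0: pivot -11 → sign −
step 1: pivot 15/11 → sign +
step 2: pivot 2/5 → sign +
signature = (2, 1, 0)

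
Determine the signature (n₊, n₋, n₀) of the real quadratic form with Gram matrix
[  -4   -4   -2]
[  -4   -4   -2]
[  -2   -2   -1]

step 0: pivot -4 → sign −
step 1: row/col 1 already zero → sign 0
step 2: row/col 2 already zero → sign 0
signature = (0, 1, 2)

Answer: (0, 1, 2)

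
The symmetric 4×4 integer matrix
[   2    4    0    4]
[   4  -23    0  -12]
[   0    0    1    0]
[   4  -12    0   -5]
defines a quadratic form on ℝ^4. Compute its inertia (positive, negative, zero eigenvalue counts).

step 0: pivot 2 → sign +
step 1: pivot -31 → sign −
step 2: pivot 1 → sign +
step 3: pivot -3/31 → sign −
signature = (2, 2, 0)

Answer: (2, 2, 0)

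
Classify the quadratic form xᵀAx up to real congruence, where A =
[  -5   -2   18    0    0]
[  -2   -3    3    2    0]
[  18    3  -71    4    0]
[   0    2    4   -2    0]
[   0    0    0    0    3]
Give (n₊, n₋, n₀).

Answer: (2, 3, 0)

Derivation:
step 0: pivot -5 → sign −
step 1: pivot -11/5 → sign −
step 2: pivot 20/11 → sign +
step 3: pivot -1/5 → sign −
step 4: pivot 3 → sign +
signature = (2, 3, 0)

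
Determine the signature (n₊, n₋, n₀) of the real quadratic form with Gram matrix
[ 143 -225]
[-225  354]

step 0: pivot 143 → sign +
step 1: pivot -3/143 → sign −
signature = (1, 1, 0)

Answer: (1, 1, 0)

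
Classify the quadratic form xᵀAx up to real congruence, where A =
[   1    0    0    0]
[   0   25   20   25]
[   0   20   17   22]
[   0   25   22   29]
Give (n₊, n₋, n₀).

step 0: pivot 1 → sign +
step 1: pivot 25 → sign +
step 2: pivot 1 → sign +
step 3: row/col 3 already zero → sign 0
signature = (3, 0, 1)

Answer: (3, 0, 1)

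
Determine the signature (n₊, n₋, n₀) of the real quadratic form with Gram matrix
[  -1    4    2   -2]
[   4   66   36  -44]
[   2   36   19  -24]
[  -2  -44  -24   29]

Answer: (2, 2, 0)

Derivation:
step 0: pivot -1 → sign −
step 1: pivot 82 → sign +
step 2: pivot -25/41 → sign −
step 3: pivot 1/25 → sign +
signature = (2, 2, 0)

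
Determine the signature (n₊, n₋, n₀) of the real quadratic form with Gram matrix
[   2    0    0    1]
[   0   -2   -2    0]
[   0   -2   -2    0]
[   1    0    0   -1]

Answer: (1, 2, 1)

Derivation:
step 0: pivot 2 → sign +
step 1: pivot -2 → sign −
step 2: pivot -3/2 → sign −
step 3: row/col 3 already zero → sign 0
signature = (1, 2, 1)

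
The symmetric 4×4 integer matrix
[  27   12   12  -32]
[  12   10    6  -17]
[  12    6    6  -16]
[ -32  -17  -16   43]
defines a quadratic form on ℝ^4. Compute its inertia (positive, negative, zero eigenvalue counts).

Answer: (4, 0, 0)

Derivation:
step 0: pivot 27 → sign +
step 1: pivot 14/3 → sign +
step 2: pivot 4/7 → sign +
step 3: pivot 1/12 → sign +
signature = (4, 0, 0)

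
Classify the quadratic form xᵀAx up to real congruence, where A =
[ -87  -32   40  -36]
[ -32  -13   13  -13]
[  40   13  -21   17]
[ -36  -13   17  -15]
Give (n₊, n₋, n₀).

step 0: pivot -87 → sign −
step 1: pivot -107/87 → sign −
step 2: pivot -24/107 → sign −
step 3: row/col 3 already zero → sign 0
signature = (0, 3, 1)

Answer: (0, 3, 1)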